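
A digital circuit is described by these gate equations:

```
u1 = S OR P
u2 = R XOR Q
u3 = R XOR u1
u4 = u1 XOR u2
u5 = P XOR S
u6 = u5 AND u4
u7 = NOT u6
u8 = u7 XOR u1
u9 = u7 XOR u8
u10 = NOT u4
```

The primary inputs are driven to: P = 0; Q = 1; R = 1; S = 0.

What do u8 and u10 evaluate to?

u8 = 1  u10 = 1

u1 = S OR P = 0 OR 0 = 0
u2 = R XOR Q = 1 XOR 1 = 0
u4 = u1 XOR u2 = 0 XOR 0 = 0
u5 = P XOR S = 0 XOR 0 = 0
u6 = u5 AND u4 = 0 AND 0 = 0
u7 = NOT u6 = NOT 0 = 1
u8 = u7 XOR u1 = 1 XOR 0 = 1
u10 = NOT u4 = NOT 0 = 1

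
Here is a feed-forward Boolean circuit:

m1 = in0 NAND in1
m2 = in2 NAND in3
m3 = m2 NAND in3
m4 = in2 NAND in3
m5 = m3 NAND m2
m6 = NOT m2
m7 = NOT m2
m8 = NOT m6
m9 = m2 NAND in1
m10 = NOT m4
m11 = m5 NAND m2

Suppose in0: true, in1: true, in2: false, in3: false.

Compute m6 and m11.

m2 = in2 NAND in3 = false NAND false = true
m3 = m2 NAND in3 = true NAND false = true
m5 = m3 NAND m2 = true NAND true = false
m6 = NOT m2 = NOT true = false
m11 = m5 NAND m2 = false NAND true = true

m6 = false; m11 = true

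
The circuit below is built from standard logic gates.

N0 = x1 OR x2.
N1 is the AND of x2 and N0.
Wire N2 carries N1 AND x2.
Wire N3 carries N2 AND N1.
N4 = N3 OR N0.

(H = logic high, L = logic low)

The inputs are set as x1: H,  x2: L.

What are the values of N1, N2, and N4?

N1 = L; N2 = L; N4 = H

N0 = x1 OR x2 = H OR L = H
N1 = x2 AND N0 = L AND H = L
N2 = N1 AND x2 = L AND L = L
N3 = N2 AND N1 = L AND L = L
N4 = N3 OR N0 = L OR H = H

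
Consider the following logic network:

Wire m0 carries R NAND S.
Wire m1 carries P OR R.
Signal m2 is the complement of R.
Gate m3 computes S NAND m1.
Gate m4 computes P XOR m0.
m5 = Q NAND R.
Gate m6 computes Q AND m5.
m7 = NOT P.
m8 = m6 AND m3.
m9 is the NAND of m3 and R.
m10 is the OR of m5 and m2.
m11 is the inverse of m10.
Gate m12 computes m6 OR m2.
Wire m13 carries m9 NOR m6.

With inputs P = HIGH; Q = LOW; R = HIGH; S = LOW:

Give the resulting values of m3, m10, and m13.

m3 = HIGH, m10 = HIGH, m13 = HIGH

m1 = P OR R = HIGH OR HIGH = HIGH
m2 = NOT R = NOT HIGH = LOW
m3 = S NAND m1 = LOW NAND HIGH = HIGH
m5 = Q NAND R = LOW NAND HIGH = HIGH
m6 = Q AND m5 = LOW AND HIGH = LOW
m9 = m3 NAND R = HIGH NAND HIGH = LOW
m10 = m5 OR m2 = HIGH OR LOW = HIGH
m13 = m9 NOR m6 = LOW NOR LOW = HIGH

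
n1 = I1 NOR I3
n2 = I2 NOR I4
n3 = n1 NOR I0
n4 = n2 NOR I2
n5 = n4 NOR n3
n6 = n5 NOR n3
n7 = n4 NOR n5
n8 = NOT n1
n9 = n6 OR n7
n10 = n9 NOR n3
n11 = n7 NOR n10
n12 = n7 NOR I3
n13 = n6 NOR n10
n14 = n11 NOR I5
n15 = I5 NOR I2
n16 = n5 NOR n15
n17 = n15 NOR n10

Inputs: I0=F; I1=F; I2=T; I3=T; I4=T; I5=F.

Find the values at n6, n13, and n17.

n6 = F, n13 = T, n17 = T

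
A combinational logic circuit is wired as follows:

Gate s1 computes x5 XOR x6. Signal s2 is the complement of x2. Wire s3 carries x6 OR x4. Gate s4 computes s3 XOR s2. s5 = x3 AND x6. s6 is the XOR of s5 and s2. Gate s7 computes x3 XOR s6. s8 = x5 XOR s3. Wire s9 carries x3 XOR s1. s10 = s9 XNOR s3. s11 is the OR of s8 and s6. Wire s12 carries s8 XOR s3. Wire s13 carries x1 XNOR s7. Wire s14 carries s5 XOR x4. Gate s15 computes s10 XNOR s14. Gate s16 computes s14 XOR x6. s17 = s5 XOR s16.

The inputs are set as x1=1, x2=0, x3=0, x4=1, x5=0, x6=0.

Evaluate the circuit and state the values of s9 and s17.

s1 = x5 XOR x6 = 0 XOR 0 = 0
s5 = x3 AND x6 = 0 AND 0 = 0
s9 = x3 XOR s1 = 0 XOR 0 = 0
s14 = s5 XOR x4 = 0 XOR 1 = 1
s16 = s14 XOR x6 = 1 XOR 0 = 1
s17 = s5 XOR s16 = 0 XOR 1 = 1

s9 = 0, s17 = 1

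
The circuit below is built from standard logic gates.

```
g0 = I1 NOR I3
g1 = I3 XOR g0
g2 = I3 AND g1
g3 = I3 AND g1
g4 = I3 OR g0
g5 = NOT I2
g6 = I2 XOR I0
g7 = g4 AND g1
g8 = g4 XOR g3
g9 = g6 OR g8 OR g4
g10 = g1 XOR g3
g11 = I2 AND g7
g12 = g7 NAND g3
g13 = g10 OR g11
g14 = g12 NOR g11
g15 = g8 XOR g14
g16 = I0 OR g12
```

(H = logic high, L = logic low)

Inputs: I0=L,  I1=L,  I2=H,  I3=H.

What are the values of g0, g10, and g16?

g0 = I1 NOR I3 = L NOR H = L
g1 = I3 XOR g0 = H XOR L = H
g3 = I3 AND g1 = H AND H = H
g4 = I3 OR g0 = H OR L = H
g7 = g4 AND g1 = H AND H = H
g10 = g1 XOR g3 = H XOR H = L
g12 = g7 NAND g3 = H NAND H = L
g16 = I0 OR g12 = L OR L = L

g0 = L, g10 = L, g16 = L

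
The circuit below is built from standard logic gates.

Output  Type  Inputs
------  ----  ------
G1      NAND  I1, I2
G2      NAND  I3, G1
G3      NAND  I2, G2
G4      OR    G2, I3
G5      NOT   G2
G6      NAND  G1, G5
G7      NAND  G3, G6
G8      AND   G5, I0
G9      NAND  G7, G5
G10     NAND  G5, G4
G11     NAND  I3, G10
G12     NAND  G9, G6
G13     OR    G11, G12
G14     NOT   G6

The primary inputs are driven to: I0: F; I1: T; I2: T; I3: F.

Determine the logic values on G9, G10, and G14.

G1 = I1 NAND I2 = T NAND T = F
G2 = I3 NAND G1 = F NAND F = T
G3 = I2 NAND G2 = T NAND T = F
G4 = G2 OR I3 = T OR F = T
G5 = NOT G2 = NOT T = F
G6 = G1 NAND G5 = F NAND F = T
G7 = G3 NAND G6 = F NAND T = T
G9 = G7 NAND G5 = T NAND F = T
G10 = G5 NAND G4 = F NAND T = T
G14 = NOT G6 = NOT T = F

G9 = T, G10 = T, G14 = F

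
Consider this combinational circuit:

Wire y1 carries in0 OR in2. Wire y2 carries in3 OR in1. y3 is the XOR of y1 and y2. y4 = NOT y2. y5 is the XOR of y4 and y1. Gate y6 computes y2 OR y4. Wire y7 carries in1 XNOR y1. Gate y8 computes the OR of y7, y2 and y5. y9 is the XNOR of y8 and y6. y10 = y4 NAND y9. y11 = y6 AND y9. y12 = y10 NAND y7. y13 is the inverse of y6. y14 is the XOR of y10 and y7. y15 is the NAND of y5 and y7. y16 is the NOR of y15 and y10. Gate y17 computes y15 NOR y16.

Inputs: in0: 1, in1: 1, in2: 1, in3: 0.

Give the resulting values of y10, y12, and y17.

y1 = in0 OR in2 = 1 OR 1 = 1
y2 = in3 OR in1 = 0 OR 1 = 1
y4 = NOT y2 = NOT 1 = 0
y5 = y4 XOR y1 = 0 XOR 1 = 1
y6 = y2 OR y4 = 1 OR 0 = 1
y7 = in1 XNOR y1 = 1 XNOR 1 = 1
y8 = y7 OR y2 OR y5 = 1 OR 1 OR 1 = 1
y9 = y8 XNOR y6 = 1 XNOR 1 = 1
y10 = y4 NAND y9 = 0 NAND 1 = 1
y12 = y10 NAND y7 = 1 NAND 1 = 0
y15 = y5 NAND y7 = 1 NAND 1 = 0
y16 = y15 NOR y10 = 0 NOR 1 = 0
y17 = y15 NOR y16 = 0 NOR 0 = 1

y10 = 1  y12 = 0  y17 = 1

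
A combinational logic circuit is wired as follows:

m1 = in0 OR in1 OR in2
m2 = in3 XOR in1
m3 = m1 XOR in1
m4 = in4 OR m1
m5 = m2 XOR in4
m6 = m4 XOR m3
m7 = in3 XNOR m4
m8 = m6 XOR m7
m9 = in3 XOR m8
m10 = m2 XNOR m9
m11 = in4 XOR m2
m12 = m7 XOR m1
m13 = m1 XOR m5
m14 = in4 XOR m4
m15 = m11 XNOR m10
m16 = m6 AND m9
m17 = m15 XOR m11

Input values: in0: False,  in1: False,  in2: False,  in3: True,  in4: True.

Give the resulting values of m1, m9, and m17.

m1 = False, m9 = True, m17 = False

m1 = in0 OR in1 OR in2 = False OR False OR False = False
m2 = in3 XOR in1 = True XOR False = True
m3 = m1 XOR in1 = False XOR False = False
m4 = in4 OR m1 = True OR False = True
m6 = m4 XOR m3 = True XOR False = True
m7 = in3 XNOR m4 = True XNOR True = True
m8 = m6 XOR m7 = True XOR True = False
m9 = in3 XOR m8 = True XOR False = True
m10 = m2 XNOR m9 = True XNOR True = True
m11 = in4 XOR m2 = True XOR True = False
m15 = m11 XNOR m10 = False XNOR True = False
m17 = m15 XOR m11 = False XOR False = False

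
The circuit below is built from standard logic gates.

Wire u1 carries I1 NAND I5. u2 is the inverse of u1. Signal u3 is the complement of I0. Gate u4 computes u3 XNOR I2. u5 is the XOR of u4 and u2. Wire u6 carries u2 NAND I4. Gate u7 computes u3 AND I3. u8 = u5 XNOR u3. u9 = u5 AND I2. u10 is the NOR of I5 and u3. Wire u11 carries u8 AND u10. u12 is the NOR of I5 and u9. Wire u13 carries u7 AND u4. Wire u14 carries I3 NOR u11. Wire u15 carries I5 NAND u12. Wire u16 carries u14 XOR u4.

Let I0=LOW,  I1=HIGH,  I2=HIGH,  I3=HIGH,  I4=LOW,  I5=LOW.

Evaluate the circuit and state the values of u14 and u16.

u14 = LOW; u16 = HIGH

u1 = I1 NAND I5 = HIGH NAND LOW = HIGH
u2 = NOT u1 = NOT HIGH = LOW
u3 = NOT I0 = NOT LOW = HIGH
u4 = u3 XNOR I2 = HIGH XNOR HIGH = HIGH
u5 = u4 XOR u2 = HIGH XOR LOW = HIGH
u8 = u5 XNOR u3 = HIGH XNOR HIGH = HIGH
u10 = I5 NOR u3 = LOW NOR HIGH = LOW
u11 = u8 AND u10 = HIGH AND LOW = LOW
u14 = I3 NOR u11 = HIGH NOR LOW = LOW
u16 = u14 XOR u4 = LOW XOR HIGH = HIGH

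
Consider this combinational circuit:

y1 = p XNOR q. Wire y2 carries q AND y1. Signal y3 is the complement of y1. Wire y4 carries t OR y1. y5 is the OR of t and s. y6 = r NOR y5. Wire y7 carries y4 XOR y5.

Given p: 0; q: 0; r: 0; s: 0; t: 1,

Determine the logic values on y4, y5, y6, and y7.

y4 = 1  y5 = 1  y6 = 0  y7 = 0

y1 = p XNOR q = 0 XNOR 0 = 1
y4 = t OR y1 = 1 OR 1 = 1
y5 = t OR s = 1 OR 0 = 1
y6 = r NOR y5 = 0 NOR 1 = 0
y7 = y4 XOR y5 = 1 XOR 1 = 0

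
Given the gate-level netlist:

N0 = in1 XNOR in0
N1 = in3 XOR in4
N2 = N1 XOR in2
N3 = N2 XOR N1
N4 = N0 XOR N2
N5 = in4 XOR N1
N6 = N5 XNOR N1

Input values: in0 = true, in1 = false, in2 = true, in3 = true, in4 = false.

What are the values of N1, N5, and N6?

N1 = in3 XOR in4 = true XOR false = true
N5 = in4 XOR N1 = false XOR true = true
N6 = N5 XNOR N1 = true XNOR true = true

N1 = true, N5 = true, N6 = true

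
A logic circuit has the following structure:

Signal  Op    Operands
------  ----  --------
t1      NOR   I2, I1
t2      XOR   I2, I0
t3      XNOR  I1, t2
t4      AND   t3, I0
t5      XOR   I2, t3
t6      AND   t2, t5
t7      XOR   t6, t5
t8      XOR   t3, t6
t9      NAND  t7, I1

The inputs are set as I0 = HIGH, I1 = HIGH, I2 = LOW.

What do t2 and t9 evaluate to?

t2 = HIGH, t9 = HIGH

t2 = I2 XOR I0 = LOW XOR HIGH = HIGH
t3 = I1 XNOR t2 = HIGH XNOR HIGH = HIGH
t5 = I2 XOR t3 = LOW XOR HIGH = HIGH
t6 = t2 AND t5 = HIGH AND HIGH = HIGH
t7 = t6 XOR t5 = HIGH XOR HIGH = LOW
t9 = t7 NAND I1 = LOW NAND HIGH = HIGH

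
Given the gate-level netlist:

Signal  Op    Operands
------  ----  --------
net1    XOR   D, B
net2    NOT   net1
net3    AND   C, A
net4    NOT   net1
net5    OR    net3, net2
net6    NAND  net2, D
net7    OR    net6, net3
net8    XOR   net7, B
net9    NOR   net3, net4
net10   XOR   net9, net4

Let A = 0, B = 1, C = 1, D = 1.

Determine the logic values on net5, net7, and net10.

net5 = 1; net7 = 0; net10 = 1

net1 = D XOR B = 1 XOR 1 = 0
net2 = NOT net1 = NOT 0 = 1
net3 = C AND A = 1 AND 0 = 0
net4 = NOT net1 = NOT 0 = 1
net5 = net3 OR net2 = 0 OR 1 = 1
net6 = net2 NAND D = 1 NAND 1 = 0
net7 = net6 OR net3 = 0 OR 0 = 0
net9 = net3 NOR net4 = 0 NOR 1 = 0
net10 = net9 XOR net4 = 0 XOR 1 = 1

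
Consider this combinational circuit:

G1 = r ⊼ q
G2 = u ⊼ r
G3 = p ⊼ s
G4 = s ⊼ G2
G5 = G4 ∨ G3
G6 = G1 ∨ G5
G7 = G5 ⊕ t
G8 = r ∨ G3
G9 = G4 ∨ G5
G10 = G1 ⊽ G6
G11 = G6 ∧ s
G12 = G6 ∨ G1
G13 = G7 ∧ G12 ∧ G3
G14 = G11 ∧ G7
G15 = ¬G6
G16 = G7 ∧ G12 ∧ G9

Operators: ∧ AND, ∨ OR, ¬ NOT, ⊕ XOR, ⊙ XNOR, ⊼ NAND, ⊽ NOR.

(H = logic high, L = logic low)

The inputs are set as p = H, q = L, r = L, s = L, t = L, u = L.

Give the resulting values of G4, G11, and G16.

G4 = H, G11 = L, G16 = H

G1 = r NAND q = L NAND L = H
G2 = u NAND r = L NAND L = H
G3 = p NAND s = H NAND L = H
G4 = s NAND G2 = L NAND H = H
G5 = G4 OR G3 = H OR H = H
G6 = G1 OR G5 = H OR H = H
G7 = G5 XOR t = H XOR L = H
G9 = G4 OR G5 = H OR H = H
G11 = G6 AND s = H AND L = L
G12 = G6 OR G1 = H OR H = H
G16 = G7 AND G12 AND G9 = H AND H AND H = H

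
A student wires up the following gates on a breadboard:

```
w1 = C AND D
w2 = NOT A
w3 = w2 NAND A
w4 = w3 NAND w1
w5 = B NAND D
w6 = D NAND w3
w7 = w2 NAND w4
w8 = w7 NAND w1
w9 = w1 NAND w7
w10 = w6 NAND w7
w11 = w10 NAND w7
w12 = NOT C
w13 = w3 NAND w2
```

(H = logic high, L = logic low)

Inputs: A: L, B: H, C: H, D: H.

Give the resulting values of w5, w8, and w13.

w5 = L, w8 = L, w13 = L

w1 = C AND D = H AND H = H
w2 = NOT A = NOT L = H
w3 = w2 NAND A = H NAND L = H
w4 = w3 NAND w1 = H NAND H = L
w5 = B NAND D = H NAND H = L
w7 = w2 NAND w4 = H NAND L = H
w8 = w7 NAND w1 = H NAND H = L
w13 = w3 NAND w2 = H NAND H = L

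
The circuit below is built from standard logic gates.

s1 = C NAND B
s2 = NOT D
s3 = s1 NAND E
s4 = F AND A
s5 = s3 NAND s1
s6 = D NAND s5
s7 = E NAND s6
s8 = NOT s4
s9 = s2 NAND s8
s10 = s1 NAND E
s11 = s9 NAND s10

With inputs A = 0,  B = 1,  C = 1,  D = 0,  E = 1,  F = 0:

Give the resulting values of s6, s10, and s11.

s1 = C NAND B = 1 NAND 1 = 0
s2 = NOT D = NOT 0 = 1
s3 = s1 NAND E = 0 NAND 1 = 1
s4 = F AND A = 0 AND 0 = 0
s5 = s3 NAND s1 = 1 NAND 0 = 1
s6 = D NAND s5 = 0 NAND 1 = 1
s8 = NOT s4 = NOT 0 = 1
s9 = s2 NAND s8 = 1 NAND 1 = 0
s10 = s1 NAND E = 0 NAND 1 = 1
s11 = s9 NAND s10 = 0 NAND 1 = 1

s6 = 1  s10 = 1  s11 = 1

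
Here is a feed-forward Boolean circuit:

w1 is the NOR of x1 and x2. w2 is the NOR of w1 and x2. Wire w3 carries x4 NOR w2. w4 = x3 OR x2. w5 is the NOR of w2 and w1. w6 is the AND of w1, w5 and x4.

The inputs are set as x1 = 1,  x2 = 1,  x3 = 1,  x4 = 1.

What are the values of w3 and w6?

w3 = 0, w6 = 0

w1 = x1 NOR x2 = 1 NOR 1 = 0
w2 = w1 NOR x2 = 0 NOR 1 = 0
w3 = x4 NOR w2 = 1 NOR 0 = 0
w5 = w2 NOR w1 = 0 NOR 0 = 1
w6 = w1 AND w5 AND x4 = 0 AND 1 AND 1 = 0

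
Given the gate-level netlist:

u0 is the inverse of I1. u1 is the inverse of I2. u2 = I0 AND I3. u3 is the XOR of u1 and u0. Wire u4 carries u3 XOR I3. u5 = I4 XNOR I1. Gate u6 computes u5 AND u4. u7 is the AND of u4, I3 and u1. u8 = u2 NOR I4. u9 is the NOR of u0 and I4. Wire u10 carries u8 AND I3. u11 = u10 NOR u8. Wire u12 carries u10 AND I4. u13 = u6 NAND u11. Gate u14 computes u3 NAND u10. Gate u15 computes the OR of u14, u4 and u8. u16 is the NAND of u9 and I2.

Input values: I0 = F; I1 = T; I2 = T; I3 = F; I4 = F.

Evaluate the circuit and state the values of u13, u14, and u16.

u0 = NOT I1 = NOT T = F
u1 = NOT I2 = NOT T = F
u2 = I0 AND I3 = F AND F = F
u3 = u1 XOR u0 = F XOR F = F
u4 = u3 XOR I3 = F XOR F = F
u5 = I4 XNOR I1 = F XNOR T = F
u6 = u5 AND u4 = F AND F = F
u8 = u2 NOR I4 = F NOR F = T
u9 = u0 NOR I4 = F NOR F = T
u10 = u8 AND I3 = T AND F = F
u11 = u10 NOR u8 = F NOR T = F
u13 = u6 NAND u11 = F NAND F = T
u14 = u3 NAND u10 = F NAND F = T
u16 = u9 NAND I2 = T NAND T = F

u13 = T, u14 = T, u16 = F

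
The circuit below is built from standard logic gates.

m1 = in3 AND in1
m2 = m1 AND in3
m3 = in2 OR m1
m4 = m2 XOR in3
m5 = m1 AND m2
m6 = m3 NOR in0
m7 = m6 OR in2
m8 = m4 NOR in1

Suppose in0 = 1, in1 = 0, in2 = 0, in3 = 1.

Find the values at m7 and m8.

m7 = 0, m8 = 0

m1 = in3 AND in1 = 1 AND 0 = 0
m2 = m1 AND in3 = 0 AND 1 = 0
m3 = in2 OR m1 = 0 OR 0 = 0
m4 = m2 XOR in3 = 0 XOR 1 = 1
m6 = m3 NOR in0 = 0 NOR 1 = 0
m7 = m6 OR in2 = 0 OR 0 = 0
m8 = m4 NOR in1 = 1 NOR 0 = 0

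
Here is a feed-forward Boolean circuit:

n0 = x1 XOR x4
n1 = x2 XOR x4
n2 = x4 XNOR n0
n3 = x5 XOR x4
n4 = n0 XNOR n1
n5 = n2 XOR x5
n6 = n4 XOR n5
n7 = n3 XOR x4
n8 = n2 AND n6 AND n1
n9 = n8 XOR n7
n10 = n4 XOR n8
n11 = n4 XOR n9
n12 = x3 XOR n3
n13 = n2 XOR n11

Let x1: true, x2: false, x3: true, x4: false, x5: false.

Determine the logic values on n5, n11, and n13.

n5 = false, n11 = false, n13 = false

n0 = x1 XOR x4 = true XOR false = true
n1 = x2 XOR x4 = false XOR false = false
n2 = x4 XNOR n0 = false XNOR true = false
n3 = x5 XOR x4 = false XOR false = false
n4 = n0 XNOR n1 = true XNOR false = false
n5 = n2 XOR x5 = false XOR false = false
n6 = n4 XOR n5 = false XOR false = false
n7 = n3 XOR x4 = false XOR false = false
n8 = n2 AND n6 AND n1 = false AND false AND false = false
n9 = n8 XOR n7 = false XOR false = false
n11 = n4 XOR n9 = false XOR false = false
n13 = n2 XOR n11 = false XOR false = false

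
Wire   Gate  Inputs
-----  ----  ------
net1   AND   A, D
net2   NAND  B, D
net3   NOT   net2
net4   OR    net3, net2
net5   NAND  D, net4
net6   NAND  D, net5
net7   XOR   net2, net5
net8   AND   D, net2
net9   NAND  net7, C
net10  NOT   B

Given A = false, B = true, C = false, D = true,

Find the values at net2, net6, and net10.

net2 = false, net6 = true, net10 = false

net2 = B NAND D = true NAND true = false
net3 = NOT net2 = NOT false = true
net4 = net3 OR net2 = true OR false = true
net5 = D NAND net4 = true NAND true = false
net6 = D NAND net5 = true NAND false = true
net10 = NOT B = NOT true = false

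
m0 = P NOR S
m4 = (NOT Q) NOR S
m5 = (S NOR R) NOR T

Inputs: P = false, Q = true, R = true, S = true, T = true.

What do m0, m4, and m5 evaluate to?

m0 = false NOR true = false
m4 = (NOT true) NOR true = false
m5 = (true NOR true) NOR true = false

m0 = false  m4 = false  m5 = false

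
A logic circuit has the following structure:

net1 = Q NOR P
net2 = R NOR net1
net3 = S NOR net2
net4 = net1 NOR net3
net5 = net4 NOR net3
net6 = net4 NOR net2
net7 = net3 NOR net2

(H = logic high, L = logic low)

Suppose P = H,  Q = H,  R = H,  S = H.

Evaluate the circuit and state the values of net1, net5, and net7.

net1 = Q NOR P = H NOR H = L
net2 = R NOR net1 = H NOR L = L
net3 = S NOR net2 = H NOR L = L
net4 = net1 NOR net3 = L NOR L = H
net5 = net4 NOR net3 = H NOR L = L
net7 = net3 NOR net2 = L NOR L = H

net1 = L  net5 = L  net7 = H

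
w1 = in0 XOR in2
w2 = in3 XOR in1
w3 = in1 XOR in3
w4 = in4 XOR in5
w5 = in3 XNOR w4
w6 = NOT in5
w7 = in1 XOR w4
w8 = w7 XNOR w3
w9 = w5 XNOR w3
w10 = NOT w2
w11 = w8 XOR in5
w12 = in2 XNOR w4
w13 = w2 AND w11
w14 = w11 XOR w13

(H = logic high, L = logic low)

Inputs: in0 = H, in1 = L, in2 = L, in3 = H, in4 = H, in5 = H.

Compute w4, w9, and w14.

w2 = in3 XOR in1 = H XOR L = H
w3 = in1 XOR in3 = L XOR H = H
w4 = in4 XOR in5 = H XOR H = L
w5 = in3 XNOR w4 = H XNOR L = L
w7 = in1 XOR w4 = L XOR L = L
w8 = w7 XNOR w3 = L XNOR H = L
w9 = w5 XNOR w3 = L XNOR H = L
w11 = w8 XOR in5 = L XOR H = H
w13 = w2 AND w11 = H AND H = H
w14 = w11 XOR w13 = H XOR H = L

w4 = L; w9 = L; w14 = L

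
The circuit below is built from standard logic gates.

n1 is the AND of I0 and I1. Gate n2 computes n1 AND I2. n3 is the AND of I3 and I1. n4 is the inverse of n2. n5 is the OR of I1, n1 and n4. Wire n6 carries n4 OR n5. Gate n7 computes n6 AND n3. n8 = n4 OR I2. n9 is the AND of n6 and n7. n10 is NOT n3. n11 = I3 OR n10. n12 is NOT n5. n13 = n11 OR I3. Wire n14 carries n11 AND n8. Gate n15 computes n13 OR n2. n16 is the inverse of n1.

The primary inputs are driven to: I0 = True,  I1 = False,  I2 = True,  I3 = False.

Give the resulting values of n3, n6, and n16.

n3 = False, n6 = True, n16 = True

n1 = I0 AND I1 = True AND False = False
n2 = n1 AND I2 = False AND True = False
n3 = I3 AND I1 = False AND False = False
n4 = NOT n2 = NOT False = True
n5 = I1 OR n1 OR n4 = False OR False OR True = True
n6 = n4 OR n5 = True OR True = True
n16 = NOT n1 = NOT False = True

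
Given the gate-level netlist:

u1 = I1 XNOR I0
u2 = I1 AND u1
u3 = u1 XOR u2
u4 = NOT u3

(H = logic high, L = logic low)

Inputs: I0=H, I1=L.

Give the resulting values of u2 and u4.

u2 = L, u4 = H

u1 = I1 XNOR I0 = L XNOR H = L
u2 = I1 AND u1 = L AND L = L
u3 = u1 XOR u2 = L XOR L = L
u4 = NOT u3 = NOT L = H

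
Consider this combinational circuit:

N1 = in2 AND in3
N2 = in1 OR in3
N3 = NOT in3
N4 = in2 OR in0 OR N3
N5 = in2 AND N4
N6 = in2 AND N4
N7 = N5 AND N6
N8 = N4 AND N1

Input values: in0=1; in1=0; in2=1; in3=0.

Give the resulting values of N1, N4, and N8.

N1 = 0, N4 = 1, N8 = 0

N1 = in2 AND in3 = 1 AND 0 = 0
N3 = NOT in3 = NOT 0 = 1
N4 = in2 OR in0 OR N3 = 1 OR 1 OR 1 = 1
N8 = N4 AND N1 = 1 AND 0 = 0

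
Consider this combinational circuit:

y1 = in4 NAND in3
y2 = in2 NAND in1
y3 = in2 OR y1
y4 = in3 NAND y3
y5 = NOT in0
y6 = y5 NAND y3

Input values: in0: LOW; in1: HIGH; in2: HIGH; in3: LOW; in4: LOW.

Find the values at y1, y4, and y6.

y1 = in4 NAND in3 = LOW NAND LOW = HIGH
y3 = in2 OR y1 = HIGH OR HIGH = HIGH
y4 = in3 NAND y3 = LOW NAND HIGH = HIGH
y5 = NOT in0 = NOT LOW = HIGH
y6 = y5 NAND y3 = HIGH NAND HIGH = LOW

y1 = HIGH, y4 = HIGH, y6 = LOW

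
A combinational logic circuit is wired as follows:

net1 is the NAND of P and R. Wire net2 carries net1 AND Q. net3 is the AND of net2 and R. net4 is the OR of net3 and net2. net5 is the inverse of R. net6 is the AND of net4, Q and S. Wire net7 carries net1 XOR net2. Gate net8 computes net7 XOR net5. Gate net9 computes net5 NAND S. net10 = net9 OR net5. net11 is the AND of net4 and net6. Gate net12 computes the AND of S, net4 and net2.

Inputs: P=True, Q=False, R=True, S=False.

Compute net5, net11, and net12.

net5 = False, net11 = False, net12 = False

net1 = P NAND R = True NAND True = False
net2 = net1 AND Q = False AND False = False
net3 = net2 AND R = False AND True = False
net4 = net3 OR net2 = False OR False = False
net5 = NOT R = NOT True = False
net6 = net4 AND Q AND S = False AND False AND False = False
net11 = net4 AND net6 = False AND False = False
net12 = S AND net4 AND net2 = False AND False AND False = False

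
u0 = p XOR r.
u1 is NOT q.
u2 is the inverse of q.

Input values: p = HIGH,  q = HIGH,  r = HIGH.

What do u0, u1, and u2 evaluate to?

u0 = LOW, u1 = LOW, u2 = LOW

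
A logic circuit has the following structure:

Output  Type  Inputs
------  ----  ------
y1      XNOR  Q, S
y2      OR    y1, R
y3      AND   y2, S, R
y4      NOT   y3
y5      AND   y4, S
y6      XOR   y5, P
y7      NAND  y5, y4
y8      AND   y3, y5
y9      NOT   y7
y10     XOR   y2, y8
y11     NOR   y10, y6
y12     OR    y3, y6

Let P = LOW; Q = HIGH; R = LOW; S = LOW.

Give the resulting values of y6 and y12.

y6 = LOW; y12 = LOW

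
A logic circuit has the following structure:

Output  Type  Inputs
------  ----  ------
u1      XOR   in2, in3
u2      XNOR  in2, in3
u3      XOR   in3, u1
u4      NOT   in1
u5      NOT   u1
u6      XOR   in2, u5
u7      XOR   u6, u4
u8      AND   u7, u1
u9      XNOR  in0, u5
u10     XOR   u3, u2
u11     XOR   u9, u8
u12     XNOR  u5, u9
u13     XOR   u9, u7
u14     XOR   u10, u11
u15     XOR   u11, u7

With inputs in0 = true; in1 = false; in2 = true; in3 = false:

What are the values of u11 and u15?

u11 = false  u15 = false

u1 = in2 XOR in3 = true XOR false = true
u4 = NOT in1 = NOT false = true
u5 = NOT u1 = NOT true = false
u6 = in2 XOR u5 = true XOR false = true
u7 = u6 XOR u4 = true XOR true = false
u8 = u7 AND u1 = false AND true = false
u9 = in0 XNOR u5 = true XNOR false = false
u11 = u9 XOR u8 = false XOR false = false
u15 = u11 XOR u7 = false XOR false = false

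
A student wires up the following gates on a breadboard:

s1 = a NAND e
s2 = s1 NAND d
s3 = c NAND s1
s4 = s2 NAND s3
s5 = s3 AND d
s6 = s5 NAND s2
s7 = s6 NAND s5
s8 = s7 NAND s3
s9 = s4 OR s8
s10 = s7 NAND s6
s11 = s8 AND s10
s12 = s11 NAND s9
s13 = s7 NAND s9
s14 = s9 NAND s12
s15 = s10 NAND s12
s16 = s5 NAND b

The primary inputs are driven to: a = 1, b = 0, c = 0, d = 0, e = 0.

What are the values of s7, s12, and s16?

s1 = a NAND e = 1 NAND 0 = 1
s2 = s1 NAND d = 1 NAND 0 = 1
s3 = c NAND s1 = 0 NAND 1 = 1
s4 = s2 NAND s3 = 1 NAND 1 = 0
s5 = s3 AND d = 1 AND 0 = 0
s6 = s5 NAND s2 = 0 NAND 1 = 1
s7 = s6 NAND s5 = 1 NAND 0 = 1
s8 = s7 NAND s3 = 1 NAND 1 = 0
s9 = s4 OR s8 = 0 OR 0 = 0
s10 = s7 NAND s6 = 1 NAND 1 = 0
s11 = s8 AND s10 = 0 AND 0 = 0
s12 = s11 NAND s9 = 0 NAND 0 = 1
s16 = s5 NAND b = 0 NAND 0 = 1

s7 = 1, s12 = 1, s16 = 1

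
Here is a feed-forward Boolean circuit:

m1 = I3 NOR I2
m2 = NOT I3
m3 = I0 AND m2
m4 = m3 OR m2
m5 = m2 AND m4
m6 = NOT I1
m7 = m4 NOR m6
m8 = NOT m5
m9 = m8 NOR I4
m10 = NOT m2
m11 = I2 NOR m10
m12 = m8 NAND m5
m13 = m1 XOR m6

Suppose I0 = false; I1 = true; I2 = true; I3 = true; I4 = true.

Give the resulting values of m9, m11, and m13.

m1 = I3 NOR I2 = true NOR true = false
m2 = NOT I3 = NOT true = false
m3 = I0 AND m2 = false AND false = false
m4 = m3 OR m2 = false OR false = false
m5 = m2 AND m4 = false AND false = false
m6 = NOT I1 = NOT true = false
m8 = NOT m5 = NOT false = true
m9 = m8 NOR I4 = true NOR true = false
m10 = NOT m2 = NOT false = true
m11 = I2 NOR m10 = true NOR true = false
m13 = m1 XOR m6 = false XOR false = false

m9 = false, m11 = false, m13 = false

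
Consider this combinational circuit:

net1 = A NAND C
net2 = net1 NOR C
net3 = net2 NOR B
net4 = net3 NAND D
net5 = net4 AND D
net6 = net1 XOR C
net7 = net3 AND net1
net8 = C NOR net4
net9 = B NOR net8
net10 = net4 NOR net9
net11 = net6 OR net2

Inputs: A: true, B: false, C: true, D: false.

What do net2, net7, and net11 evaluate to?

net2 = false, net7 = false, net11 = true

net1 = A NAND C = true NAND true = false
net2 = net1 NOR C = false NOR true = false
net3 = net2 NOR B = false NOR false = true
net6 = net1 XOR C = false XOR true = true
net7 = net3 AND net1 = true AND false = false
net11 = net6 OR net2 = true OR false = true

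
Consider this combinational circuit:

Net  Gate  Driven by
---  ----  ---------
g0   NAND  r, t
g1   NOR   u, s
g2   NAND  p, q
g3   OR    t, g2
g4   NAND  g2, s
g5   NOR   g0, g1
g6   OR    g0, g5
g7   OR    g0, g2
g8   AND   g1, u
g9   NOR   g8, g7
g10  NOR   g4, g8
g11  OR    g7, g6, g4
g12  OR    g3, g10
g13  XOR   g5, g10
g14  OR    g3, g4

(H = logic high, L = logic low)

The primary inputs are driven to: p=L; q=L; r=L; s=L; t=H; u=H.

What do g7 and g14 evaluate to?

g7 = H, g14 = H

g0 = r NAND t = L NAND H = H
g2 = p NAND q = L NAND L = H
g3 = t OR g2 = H OR H = H
g4 = g2 NAND s = H NAND L = H
g7 = g0 OR g2 = H OR H = H
g14 = g3 OR g4 = H OR H = H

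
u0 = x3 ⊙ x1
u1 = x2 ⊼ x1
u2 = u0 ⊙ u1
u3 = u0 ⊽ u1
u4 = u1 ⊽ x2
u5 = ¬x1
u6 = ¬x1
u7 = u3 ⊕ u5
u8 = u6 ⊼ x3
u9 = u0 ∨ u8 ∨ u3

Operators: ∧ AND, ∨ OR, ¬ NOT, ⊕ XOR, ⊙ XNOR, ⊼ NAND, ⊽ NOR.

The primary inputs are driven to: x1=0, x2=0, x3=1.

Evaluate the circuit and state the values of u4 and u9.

u0 = x3 XNOR x1 = 1 XNOR 0 = 0
u1 = x2 NAND x1 = 0 NAND 0 = 1
u3 = u0 NOR u1 = 0 NOR 1 = 0
u4 = u1 NOR x2 = 1 NOR 0 = 0
u6 = NOT x1 = NOT 0 = 1
u8 = u6 NAND x3 = 1 NAND 1 = 0
u9 = u0 OR u8 OR u3 = 0 OR 0 OR 0 = 0

u4 = 0, u9 = 0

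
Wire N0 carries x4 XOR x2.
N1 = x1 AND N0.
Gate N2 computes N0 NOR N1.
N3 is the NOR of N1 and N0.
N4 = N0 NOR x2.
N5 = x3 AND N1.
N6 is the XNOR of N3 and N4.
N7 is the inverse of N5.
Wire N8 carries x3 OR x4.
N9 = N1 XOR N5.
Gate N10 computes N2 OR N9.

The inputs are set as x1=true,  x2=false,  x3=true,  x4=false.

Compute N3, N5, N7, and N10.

N0 = x4 XOR x2 = false XOR false = false
N1 = x1 AND N0 = true AND false = false
N2 = N0 NOR N1 = false NOR false = true
N3 = N1 NOR N0 = false NOR false = true
N5 = x3 AND N1 = true AND false = false
N7 = NOT N5 = NOT false = true
N9 = N1 XOR N5 = false XOR false = false
N10 = N2 OR N9 = true OR false = true

N3 = true, N5 = false, N7 = true, N10 = true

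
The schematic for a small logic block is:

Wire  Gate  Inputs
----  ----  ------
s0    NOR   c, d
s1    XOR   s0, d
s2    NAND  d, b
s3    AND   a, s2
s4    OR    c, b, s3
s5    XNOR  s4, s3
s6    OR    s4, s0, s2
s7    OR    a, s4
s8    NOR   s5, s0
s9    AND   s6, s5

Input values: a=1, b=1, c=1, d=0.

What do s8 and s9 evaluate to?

s0 = c NOR d = 1 NOR 0 = 0
s2 = d NAND b = 0 NAND 1 = 1
s3 = a AND s2 = 1 AND 1 = 1
s4 = c OR b OR s3 = 1 OR 1 OR 1 = 1
s5 = s4 XNOR s3 = 1 XNOR 1 = 1
s6 = s4 OR s0 OR s2 = 1 OR 0 OR 1 = 1
s8 = s5 NOR s0 = 1 NOR 0 = 0
s9 = s6 AND s5 = 1 AND 1 = 1

s8 = 0; s9 = 1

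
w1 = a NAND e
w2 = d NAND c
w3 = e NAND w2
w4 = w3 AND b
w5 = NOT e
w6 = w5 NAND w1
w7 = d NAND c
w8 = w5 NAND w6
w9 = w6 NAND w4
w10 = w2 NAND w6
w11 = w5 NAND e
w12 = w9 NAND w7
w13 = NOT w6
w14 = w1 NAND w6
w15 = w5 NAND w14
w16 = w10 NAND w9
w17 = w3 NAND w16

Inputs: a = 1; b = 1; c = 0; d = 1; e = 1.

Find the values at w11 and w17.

w11 = 1, w17 = 1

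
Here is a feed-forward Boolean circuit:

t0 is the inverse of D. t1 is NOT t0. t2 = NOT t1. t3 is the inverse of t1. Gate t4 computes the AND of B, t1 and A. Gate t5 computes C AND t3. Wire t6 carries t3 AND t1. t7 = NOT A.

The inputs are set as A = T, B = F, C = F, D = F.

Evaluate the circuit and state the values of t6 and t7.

t6 = F  t7 = F

t0 = NOT D = NOT F = T
t1 = NOT t0 = NOT T = F
t3 = NOT t1 = NOT F = T
t6 = t3 AND t1 = T AND F = F
t7 = NOT A = NOT T = F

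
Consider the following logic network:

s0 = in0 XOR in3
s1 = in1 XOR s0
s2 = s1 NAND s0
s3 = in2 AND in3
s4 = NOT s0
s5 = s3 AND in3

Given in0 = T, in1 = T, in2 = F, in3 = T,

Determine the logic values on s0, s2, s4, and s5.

s0 = F, s2 = T, s4 = T, s5 = F

s0 = in0 XOR in3 = T XOR T = F
s1 = in1 XOR s0 = T XOR F = T
s2 = s1 NAND s0 = T NAND F = T
s3 = in2 AND in3 = F AND T = F
s4 = NOT s0 = NOT F = T
s5 = s3 AND in3 = F AND T = F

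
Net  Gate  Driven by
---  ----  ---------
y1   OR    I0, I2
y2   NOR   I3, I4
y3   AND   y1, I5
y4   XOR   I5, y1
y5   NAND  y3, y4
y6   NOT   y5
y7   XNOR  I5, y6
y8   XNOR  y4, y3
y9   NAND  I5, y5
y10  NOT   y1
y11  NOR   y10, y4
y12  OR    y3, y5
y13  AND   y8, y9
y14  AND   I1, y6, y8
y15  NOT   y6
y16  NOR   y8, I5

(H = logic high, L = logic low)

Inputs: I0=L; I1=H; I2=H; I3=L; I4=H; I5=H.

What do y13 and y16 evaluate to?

y13 = L, y16 = L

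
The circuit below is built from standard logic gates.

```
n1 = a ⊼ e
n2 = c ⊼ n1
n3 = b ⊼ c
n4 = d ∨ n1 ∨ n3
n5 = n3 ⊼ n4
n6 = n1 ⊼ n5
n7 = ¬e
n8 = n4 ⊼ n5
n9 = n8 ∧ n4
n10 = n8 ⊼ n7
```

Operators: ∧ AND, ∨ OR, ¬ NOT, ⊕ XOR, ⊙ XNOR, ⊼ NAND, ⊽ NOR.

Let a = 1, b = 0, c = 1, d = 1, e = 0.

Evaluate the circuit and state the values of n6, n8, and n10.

n1 = a NAND e = 1 NAND 0 = 1
n3 = b NAND c = 0 NAND 1 = 1
n4 = d OR n1 OR n3 = 1 OR 1 OR 1 = 1
n5 = n3 NAND n4 = 1 NAND 1 = 0
n6 = n1 NAND n5 = 1 NAND 0 = 1
n7 = NOT e = NOT 0 = 1
n8 = n4 NAND n5 = 1 NAND 0 = 1
n10 = n8 NAND n7 = 1 NAND 1 = 0

n6 = 1  n8 = 1  n10 = 0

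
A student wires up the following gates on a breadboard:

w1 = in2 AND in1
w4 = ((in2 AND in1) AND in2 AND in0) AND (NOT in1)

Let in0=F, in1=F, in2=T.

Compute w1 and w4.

w1 = F, w4 = F

w1 = T AND F = F
w4 = ((T AND F) AND T AND F) AND (NOT F) = F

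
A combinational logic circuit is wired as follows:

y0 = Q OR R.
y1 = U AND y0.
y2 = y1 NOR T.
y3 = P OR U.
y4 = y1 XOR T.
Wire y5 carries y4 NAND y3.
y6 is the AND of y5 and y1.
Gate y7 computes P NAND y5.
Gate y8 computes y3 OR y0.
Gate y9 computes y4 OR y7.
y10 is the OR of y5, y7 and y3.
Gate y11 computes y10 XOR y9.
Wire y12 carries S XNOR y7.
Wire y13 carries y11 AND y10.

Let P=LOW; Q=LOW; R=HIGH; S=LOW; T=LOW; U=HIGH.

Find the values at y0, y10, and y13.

y0 = Q OR R = LOW OR HIGH = HIGH
y1 = U AND y0 = HIGH AND HIGH = HIGH
y3 = P OR U = LOW OR HIGH = HIGH
y4 = y1 XOR T = HIGH XOR LOW = HIGH
y5 = y4 NAND y3 = HIGH NAND HIGH = LOW
y7 = P NAND y5 = LOW NAND LOW = HIGH
y9 = y4 OR y7 = HIGH OR HIGH = HIGH
y10 = y5 OR y7 OR y3 = LOW OR HIGH OR HIGH = HIGH
y11 = y10 XOR y9 = HIGH XOR HIGH = LOW
y13 = y11 AND y10 = LOW AND HIGH = LOW

y0 = HIGH, y10 = HIGH, y13 = LOW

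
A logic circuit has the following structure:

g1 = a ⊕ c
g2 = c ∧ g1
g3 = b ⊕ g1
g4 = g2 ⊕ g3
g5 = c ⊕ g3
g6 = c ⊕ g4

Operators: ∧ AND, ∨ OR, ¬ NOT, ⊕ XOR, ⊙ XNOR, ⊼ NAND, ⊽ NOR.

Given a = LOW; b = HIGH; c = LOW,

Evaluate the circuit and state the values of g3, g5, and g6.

g1 = a XOR c = LOW XOR LOW = LOW
g2 = c AND g1 = LOW AND LOW = LOW
g3 = b XOR g1 = HIGH XOR LOW = HIGH
g4 = g2 XOR g3 = LOW XOR HIGH = HIGH
g5 = c XOR g3 = LOW XOR HIGH = HIGH
g6 = c XOR g4 = LOW XOR HIGH = HIGH

g3 = HIGH; g5 = HIGH; g6 = HIGH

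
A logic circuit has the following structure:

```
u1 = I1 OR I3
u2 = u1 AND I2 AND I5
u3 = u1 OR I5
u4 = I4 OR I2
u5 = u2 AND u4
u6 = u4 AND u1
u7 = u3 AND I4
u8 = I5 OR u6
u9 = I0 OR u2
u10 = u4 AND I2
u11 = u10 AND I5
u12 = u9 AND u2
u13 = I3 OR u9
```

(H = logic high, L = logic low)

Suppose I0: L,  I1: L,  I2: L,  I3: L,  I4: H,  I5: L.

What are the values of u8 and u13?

u8 = L, u13 = L

u1 = I1 OR I3 = L OR L = L
u2 = u1 AND I2 AND I5 = L AND L AND L = L
u4 = I4 OR I2 = H OR L = H
u6 = u4 AND u1 = H AND L = L
u8 = I5 OR u6 = L OR L = L
u9 = I0 OR u2 = L OR L = L
u13 = I3 OR u9 = L OR L = L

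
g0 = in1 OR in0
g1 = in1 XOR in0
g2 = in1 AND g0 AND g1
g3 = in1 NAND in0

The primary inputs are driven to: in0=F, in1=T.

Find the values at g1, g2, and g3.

g1 = T, g2 = T, g3 = T

g0 = in1 OR in0 = T OR F = T
g1 = in1 XOR in0 = T XOR F = T
g2 = in1 AND g0 AND g1 = T AND T AND T = T
g3 = in1 NAND in0 = T NAND F = T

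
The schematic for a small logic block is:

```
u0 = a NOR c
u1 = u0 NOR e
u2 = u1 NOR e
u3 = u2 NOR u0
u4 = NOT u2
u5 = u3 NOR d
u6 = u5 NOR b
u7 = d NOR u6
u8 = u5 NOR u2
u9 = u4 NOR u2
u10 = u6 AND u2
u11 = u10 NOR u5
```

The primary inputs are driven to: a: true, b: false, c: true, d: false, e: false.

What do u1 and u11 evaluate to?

u0 = a NOR c = true NOR true = false
u1 = u0 NOR e = false NOR false = true
u2 = u1 NOR e = true NOR false = false
u3 = u2 NOR u0 = false NOR false = true
u5 = u3 NOR d = true NOR false = false
u6 = u5 NOR b = false NOR false = true
u10 = u6 AND u2 = true AND false = false
u11 = u10 NOR u5 = false NOR false = true

u1 = true  u11 = true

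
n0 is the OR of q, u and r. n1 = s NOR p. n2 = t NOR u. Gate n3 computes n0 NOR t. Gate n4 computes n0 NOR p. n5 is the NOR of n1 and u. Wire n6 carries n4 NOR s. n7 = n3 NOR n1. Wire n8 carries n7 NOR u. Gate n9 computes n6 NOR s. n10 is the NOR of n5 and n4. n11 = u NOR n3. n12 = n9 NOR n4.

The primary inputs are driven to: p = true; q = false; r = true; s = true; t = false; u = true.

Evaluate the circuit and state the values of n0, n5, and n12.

n0 = q OR u OR r = false OR true OR true = true
n1 = s NOR p = true NOR true = false
n4 = n0 NOR p = true NOR true = false
n5 = n1 NOR u = false NOR true = false
n6 = n4 NOR s = false NOR true = false
n9 = n6 NOR s = false NOR true = false
n12 = n9 NOR n4 = false NOR false = true

n0 = true, n5 = false, n12 = true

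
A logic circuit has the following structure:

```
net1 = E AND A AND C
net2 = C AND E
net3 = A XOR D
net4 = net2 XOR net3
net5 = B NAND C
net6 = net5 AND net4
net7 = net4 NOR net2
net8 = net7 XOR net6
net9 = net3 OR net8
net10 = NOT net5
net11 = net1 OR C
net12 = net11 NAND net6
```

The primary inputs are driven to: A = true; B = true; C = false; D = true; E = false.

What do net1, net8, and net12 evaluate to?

net1 = E AND A AND C = false AND true AND false = false
net2 = C AND E = false AND false = false
net3 = A XOR D = true XOR true = false
net4 = net2 XOR net3 = false XOR false = false
net5 = B NAND C = true NAND false = true
net6 = net5 AND net4 = true AND false = false
net7 = net4 NOR net2 = false NOR false = true
net8 = net7 XOR net6 = true XOR false = true
net11 = net1 OR C = false OR false = false
net12 = net11 NAND net6 = false NAND false = true

net1 = false, net8 = true, net12 = true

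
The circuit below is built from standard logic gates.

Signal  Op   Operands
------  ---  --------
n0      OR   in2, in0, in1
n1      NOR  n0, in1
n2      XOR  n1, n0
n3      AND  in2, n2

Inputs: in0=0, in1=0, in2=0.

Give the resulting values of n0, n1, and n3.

n0 = 0  n1 = 1  n3 = 0

n0 = in2 OR in0 OR in1 = 0 OR 0 OR 0 = 0
n1 = n0 NOR in1 = 0 NOR 0 = 1
n2 = n1 XOR n0 = 1 XOR 0 = 1
n3 = in2 AND n2 = 0 AND 1 = 0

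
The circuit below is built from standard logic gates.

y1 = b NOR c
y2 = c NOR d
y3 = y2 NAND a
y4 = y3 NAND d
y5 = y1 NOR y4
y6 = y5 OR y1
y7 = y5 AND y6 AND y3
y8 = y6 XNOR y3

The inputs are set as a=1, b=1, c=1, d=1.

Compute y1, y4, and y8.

y1 = 0; y4 = 0; y8 = 1

y1 = b NOR c = 1 NOR 1 = 0
y2 = c NOR d = 1 NOR 1 = 0
y3 = y2 NAND a = 0 NAND 1 = 1
y4 = y3 NAND d = 1 NAND 1 = 0
y5 = y1 NOR y4 = 0 NOR 0 = 1
y6 = y5 OR y1 = 1 OR 0 = 1
y8 = y6 XNOR y3 = 1 XNOR 1 = 1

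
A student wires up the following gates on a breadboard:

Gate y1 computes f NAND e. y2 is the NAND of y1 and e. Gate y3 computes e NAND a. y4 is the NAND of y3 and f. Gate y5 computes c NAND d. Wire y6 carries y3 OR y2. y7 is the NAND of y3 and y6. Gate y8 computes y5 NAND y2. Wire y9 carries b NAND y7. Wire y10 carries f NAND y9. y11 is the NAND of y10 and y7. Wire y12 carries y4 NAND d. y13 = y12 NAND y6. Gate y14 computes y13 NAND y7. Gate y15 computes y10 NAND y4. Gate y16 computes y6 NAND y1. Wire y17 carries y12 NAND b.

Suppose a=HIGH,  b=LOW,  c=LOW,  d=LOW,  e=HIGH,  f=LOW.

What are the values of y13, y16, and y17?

y13 = HIGH, y16 = HIGH, y17 = HIGH

y1 = f NAND e = LOW NAND HIGH = HIGH
y2 = y1 NAND e = HIGH NAND HIGH = LOW
y3 = e NAND a = HIGH NAND HIGH = LOW
y4 = y3 NAND f = LOW NAND LOW = HIGH
y6 = y3 OR y2 = LOW OR LOW = LOW
y12 = y4 NAND d = HIGH NAND LOW = HIGH
y13 = y12 NAND y6 = HIGH NAND LOW = HIGH
y16 = y6 NAND y1 = LOW NAND HIGH = HIGH
y17 = y12 NAND b = HIGH NAND LOW = HIGH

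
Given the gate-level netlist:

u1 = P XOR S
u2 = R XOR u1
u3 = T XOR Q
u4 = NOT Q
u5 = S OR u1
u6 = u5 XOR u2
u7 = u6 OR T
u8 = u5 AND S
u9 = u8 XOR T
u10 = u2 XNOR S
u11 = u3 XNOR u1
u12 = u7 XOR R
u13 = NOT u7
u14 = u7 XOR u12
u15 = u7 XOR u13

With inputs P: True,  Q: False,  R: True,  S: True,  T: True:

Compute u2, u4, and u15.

u2 = True, u4 = True, u15 = True

u1 = P XOR S = True XOR True = False
u2 = R XOR u1 = True XOR False = True
u4 = NOT Q = NOT False = True
u5 = S OR u1 = True OR False = True
u6 = u5 XOR u2 = True XOR True = False
u7 = u6 OR T = False OR True = True
u13 = NOT u7 = NOT True = False
u15 = u7 XOR u13 = True XOR False = True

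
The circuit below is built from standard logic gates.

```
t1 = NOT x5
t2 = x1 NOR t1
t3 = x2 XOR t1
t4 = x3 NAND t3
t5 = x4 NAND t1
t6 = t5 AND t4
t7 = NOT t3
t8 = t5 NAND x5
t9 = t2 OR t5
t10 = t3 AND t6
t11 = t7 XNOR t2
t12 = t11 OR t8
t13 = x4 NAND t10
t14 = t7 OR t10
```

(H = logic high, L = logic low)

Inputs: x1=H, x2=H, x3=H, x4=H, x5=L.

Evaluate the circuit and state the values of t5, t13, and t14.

t5 = L, t13 = H, t14 = H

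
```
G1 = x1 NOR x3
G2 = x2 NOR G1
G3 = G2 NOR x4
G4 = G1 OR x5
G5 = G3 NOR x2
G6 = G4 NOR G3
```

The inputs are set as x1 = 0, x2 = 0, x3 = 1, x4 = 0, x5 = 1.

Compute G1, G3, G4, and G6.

G1 = 0; G3 = 0; G4 = 1; G6 = 0

G1 = x1 NOR x3 = 0 NOR 1 = 0
G2 = x2 NOR G1 = 0 NOR 0 = 1
G3 = G2 NOR x4 = 1 NOR 0 = 0
G4 = G1 OR x5 = 0 OR 1 = 1
G6 = G4 NOR G3 = 1 NOR 0 = 0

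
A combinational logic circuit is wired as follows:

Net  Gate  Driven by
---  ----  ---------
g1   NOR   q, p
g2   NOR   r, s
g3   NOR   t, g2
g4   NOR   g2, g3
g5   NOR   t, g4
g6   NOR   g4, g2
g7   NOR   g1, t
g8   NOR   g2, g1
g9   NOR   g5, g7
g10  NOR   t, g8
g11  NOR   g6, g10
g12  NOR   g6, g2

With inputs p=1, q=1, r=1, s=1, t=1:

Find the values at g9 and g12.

g9 = 1; g12 = 1

g1 = q NOR p = 1 NOR 1 = 0
g2 = r NOR s = 1 NOR 1 = 0
g3 = t NOR g2 = 1 NOR 0 = 0
g4 = g2 NOR g3 = 0 NOR 0 = 1
g5 = t NOR g4 = 1 NOR 1 = 0
g6 = g4 NOR g2 = 1 NOR 0 = 0
g7 = g1 NOR t = 0 NOR 1 = 0
g9 = g5 NOR g7 = 0 NOR 0 = 1
g12 = g6 NOR g2 = 0 NOR 0 = 1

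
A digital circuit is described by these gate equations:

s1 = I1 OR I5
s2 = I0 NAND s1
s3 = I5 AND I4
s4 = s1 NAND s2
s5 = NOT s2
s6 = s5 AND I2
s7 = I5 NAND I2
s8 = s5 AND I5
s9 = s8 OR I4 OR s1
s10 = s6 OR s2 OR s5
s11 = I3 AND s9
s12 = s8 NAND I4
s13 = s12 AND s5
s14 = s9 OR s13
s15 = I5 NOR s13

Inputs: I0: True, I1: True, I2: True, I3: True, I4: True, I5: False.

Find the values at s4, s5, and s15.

s4 = True; s5 = True; s15 = False

s1 = I1 OR I5 = True OR False = True
s2 = I0 NAND s1 = True NAND True = False
s4 = s1 NAND s2 = True NAND False = True
s5 = NOT s2 = NOT False = True
s8 = s5 AND I5 = True AND False = False
s12 = s8 NAND I4 = False NAND True = True
s13 = s12 AND s5 = True AND True = True
s15 = I5 NOR s13 = False NOR True = False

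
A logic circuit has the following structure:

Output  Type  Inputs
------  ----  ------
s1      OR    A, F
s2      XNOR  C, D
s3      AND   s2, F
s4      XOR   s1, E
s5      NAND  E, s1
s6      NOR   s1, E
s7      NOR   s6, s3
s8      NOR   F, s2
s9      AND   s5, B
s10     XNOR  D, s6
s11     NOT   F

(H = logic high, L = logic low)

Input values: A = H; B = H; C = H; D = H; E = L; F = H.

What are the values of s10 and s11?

s1 = A OR F = H OR H = H
s6 = s1 NOR E = H NOR L = L
s10 = D XNOR s6 = H XNOR L = L
s11 = NOT F = NOT H = L

s10 = L, s11 = L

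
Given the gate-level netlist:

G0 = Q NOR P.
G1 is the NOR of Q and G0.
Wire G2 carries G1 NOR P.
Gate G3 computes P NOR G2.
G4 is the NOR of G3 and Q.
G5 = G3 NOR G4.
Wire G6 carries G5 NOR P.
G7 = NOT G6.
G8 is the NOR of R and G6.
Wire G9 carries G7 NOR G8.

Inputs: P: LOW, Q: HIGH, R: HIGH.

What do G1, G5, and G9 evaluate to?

G0 = Q NOR P = HIGH NOR LOW = LOW
G1 = Q NOR G0 = HIGH NOR LOW = LOW
G2 = G1 NOR P = LOW NOR LOW = HIGH
G3 = P NOR G2 = LOW NOR HIGH = LOW
G4 = G3 NOR Q = LOW NOR HIGH = LOW
G5 = G3 NOR G4 = LOW NOR LOW = HIGH
G6 = G5 NOR P = HIGH NOR LOW = LOW
G7 = NOT G6 = NOT LOW = HIGH
G8 = R NOR G6 = HIGH NOR LOW = LOW
G9 = G7 NOR G8 = HIGH NOR LOW = LOW

G1 = LOW, G5 = HIGH, G9 = LOW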